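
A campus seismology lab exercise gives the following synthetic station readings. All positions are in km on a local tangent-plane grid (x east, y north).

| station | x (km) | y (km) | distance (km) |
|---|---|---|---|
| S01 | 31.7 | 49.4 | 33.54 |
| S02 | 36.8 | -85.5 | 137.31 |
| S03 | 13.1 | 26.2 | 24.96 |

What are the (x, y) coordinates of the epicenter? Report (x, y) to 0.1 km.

x ≈ -1.7 km, y ≈ 46.3 km

Circle about each station: (x − 31.7)² + (y − 49.4)² = 33.54²; (x − 36.8)² + (y + 85.5)² = 137.31²; (x − 13.1)² + (y − 26.2)² = 24.96².
Subtracting pairs of circle equations eliminates x²+y² and gives linear equations (the radical axes):
10.2 x − 269.8 y = -12509.86
-37.2 x − 46.4 y = -2085.27
Solving the 2×2 system: x ≈ -1.7, y ≈ 46.3 km.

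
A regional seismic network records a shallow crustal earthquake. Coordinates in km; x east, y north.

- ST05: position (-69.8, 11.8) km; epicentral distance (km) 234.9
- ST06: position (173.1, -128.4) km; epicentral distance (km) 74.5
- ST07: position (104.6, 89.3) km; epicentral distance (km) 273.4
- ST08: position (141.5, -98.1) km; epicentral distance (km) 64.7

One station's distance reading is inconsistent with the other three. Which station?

ST07

Solve using three stations at a time. Using ST05, ST06, ST08 (subtract circle equations pairwise → linear system) gives (x, y) ≈ (101.5, -148.9).
Distances from that point to each station vs reported:
  ST05: calculated 234.9 vs reported 234.9 → residual 0.0 km
  ST06: calculated 74.5 vs reported 74.5 → residual 0.0 km
  ST07: calculated 238.3 vs reported 273.4 → residual 35.1 km
  ST08: calculated 64.7 vs reported 64.7 → residual 0.0 km
ST05, ST06, ST08 are mutually consistent (residuals ≈ 0); ST07 is off by 35.1 km.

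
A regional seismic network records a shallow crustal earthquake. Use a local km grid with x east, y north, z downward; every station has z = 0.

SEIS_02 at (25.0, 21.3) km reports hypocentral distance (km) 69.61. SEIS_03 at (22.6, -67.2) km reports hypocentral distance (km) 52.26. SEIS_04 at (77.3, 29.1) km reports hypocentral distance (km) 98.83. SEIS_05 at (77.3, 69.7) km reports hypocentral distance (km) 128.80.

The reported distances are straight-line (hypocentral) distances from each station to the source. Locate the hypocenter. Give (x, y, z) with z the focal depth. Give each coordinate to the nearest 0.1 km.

Each station gives a sphere (x−x_i)² + (y−y_i)² + z² = d_i² (stations at z=0).
Subtracting the SEIS_02 sphere from SEIS_03 and SEIS_04: z² cancels, leaving linear equations in x and y:
-4.8 x − 177.0 y = 6062.35
104.6 x + 15.6 y = 821.59
Solving: x ≈ 13.015, y ≈ -34.604 km (keep extra digits for the depth step; rounded: 13.0, -34.6).
Then from the SEIS_02 sphere: z² = 69.61² − (x − 25.0)² − (y − 21.3)² with x = 13.015, y = -34.604, so z ≈ 39.707 ≈ 39.7 km.
Check against SEIS_05 (with the unrounded solution): distance 128.80 ≈ 128.80 km. ✓

(13.0, -34.6, 39.7)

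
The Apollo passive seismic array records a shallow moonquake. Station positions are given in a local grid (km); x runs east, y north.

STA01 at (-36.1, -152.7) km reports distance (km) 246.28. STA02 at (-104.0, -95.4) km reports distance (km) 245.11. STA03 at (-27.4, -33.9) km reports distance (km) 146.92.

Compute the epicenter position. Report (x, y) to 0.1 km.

Circle about each station: (x + 36.1)² + (y + 152.7)² = 246.28²; (x + 104.0)² + (y + 95.4)² = 245.11²; (x + 27.4)² + (y + 33.9)² = 146.92².
Subtracting the STA01 equation from the STA02 and STA03 equations removes the quadratic terms:
-135.8 x + 114.6 y = -4128.41
17.4 x + 237.6 y = 16347.82
Solving the 2×2 system: x ≈ 83.3, y ≈ 62.7 km.

(83.3, 62.7)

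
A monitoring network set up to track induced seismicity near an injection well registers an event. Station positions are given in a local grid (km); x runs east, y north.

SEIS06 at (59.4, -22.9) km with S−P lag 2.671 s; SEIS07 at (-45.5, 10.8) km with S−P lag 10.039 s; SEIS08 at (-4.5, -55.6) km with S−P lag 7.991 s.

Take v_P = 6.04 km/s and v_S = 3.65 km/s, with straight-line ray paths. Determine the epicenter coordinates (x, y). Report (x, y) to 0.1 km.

x ≈ 46.2 km, y ≈ -2.1 km

Distance from S−P lag: d = Δt · v_P v_S / (v_P − v_S) = Δt · (6.04·3.65)/(6.04−3.65) ≈ 9.2243·Δt.
So d_SEIS06 = 24.64, d_SEIS07 = 92.60, d_SEIS08 = 73.71 km.
Circle about each station: (x − 59.4)² + (y + 22.9)² = 24.64²; (x + 45.5)² + (y − 10.8)² = 92.60²; (x + 4.5)² + (y + 55.6)² = 73.71².
Subtracting pairs of circle equations eliminates x²+y² and gives linear equations (the radical axes):
-209.8 x + 67.4 y = -9833.51
-127.8 x − 65.4 y = -5767.19
Solving the 2×2 system: x ≈ 46.2, y ≈ -2.1 km.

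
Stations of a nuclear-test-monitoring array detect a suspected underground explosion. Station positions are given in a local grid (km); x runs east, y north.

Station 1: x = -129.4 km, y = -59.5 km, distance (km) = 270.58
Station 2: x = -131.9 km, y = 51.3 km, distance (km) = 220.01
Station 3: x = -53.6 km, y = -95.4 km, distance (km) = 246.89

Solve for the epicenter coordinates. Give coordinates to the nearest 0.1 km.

x ≈ 79.4 km, y ≈ 112.6 km

Circle about each station: (x + 129.4)² + (y + 59.5)² = 270.58²; (x + 131.9)² + (y − 51.3)² = 220.01²; (x + 53.6)² + (y + 95.4)² = 246.89².
Subtracting the Station 1 equation from the Station 2 and Station 3 equations removes the quadratic terms:
-5.0 x + 221.6 y = 24553.83
151.6 x − 71.8 y = 3948.37
Solving the 2×2 system: x ≈ 79.4, y ≈ 112.6 km.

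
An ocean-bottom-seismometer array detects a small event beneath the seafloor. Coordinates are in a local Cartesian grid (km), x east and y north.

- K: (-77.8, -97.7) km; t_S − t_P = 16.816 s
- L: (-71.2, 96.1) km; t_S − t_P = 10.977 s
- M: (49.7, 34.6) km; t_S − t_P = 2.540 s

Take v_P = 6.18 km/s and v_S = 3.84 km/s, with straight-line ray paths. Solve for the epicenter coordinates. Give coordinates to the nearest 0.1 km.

Distance from S−P lag: d = Δt · v_P v_S / (v_P − v_S) = Δt · (6.18·3.84)/(6.18−3.84) ≈ 10.1415·Δt.
So d_K = 170.54, d_L = 111.32, d_M = 25.76 km.
Circle about each station: (x + 77.8)² + (y + 97.7)² = 170.54²; (x + 71.2)² + (y − 96.1)² = 111.32²; (x − 49.7)² + (y − 34.6)² = 25.76².
Subtracting the K equation from the L and M equations removes the quadratic terms:
13.2 x + 387.6 y = 15398.27
255.0 x + 264.6 y = 16489.43
Solving the 2×2 system: x ≈ 24.3, y ≈ 38.9 km.
Check against K (with the unrounded x, y): √((x + 77.8)²+(y + 97.7)²) = 170.54 ≈ 170.54 km. ✓

x ≈ 24.3 km, y ≈ 38.9 km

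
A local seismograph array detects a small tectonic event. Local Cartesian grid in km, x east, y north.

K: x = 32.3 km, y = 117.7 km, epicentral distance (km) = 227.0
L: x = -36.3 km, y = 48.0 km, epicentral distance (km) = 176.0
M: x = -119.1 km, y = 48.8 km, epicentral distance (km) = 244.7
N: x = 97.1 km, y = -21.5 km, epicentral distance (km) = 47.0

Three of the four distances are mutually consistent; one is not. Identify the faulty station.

K

Solve using three stations at a time. Using L, M, N (subtract circle equations pairwise → linear system) gives (x, y) ≈ (95.7, -68.4).
Distances from that point to each station vs reported:
  K: calculated 196.6 vs reported 227.0 → residual 30.4 km
  L: calculated 176.0 vs reported 176.0 → residual 0.0 km
  M: calculated 244.7 vs reported 244.7 → residual 0.0 km
  N: calculated 46.9 vs reported 47.0 → residual 0.1 km
L, M, N are mutually consistent (residuals ≈ 0); K is off by 30.4 km.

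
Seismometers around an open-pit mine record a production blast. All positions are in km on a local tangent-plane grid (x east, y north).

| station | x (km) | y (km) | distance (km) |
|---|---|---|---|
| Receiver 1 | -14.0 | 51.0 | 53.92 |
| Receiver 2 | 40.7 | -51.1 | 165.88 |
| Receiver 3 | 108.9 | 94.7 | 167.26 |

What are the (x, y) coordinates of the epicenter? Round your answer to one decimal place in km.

-57.9 km east, 82.3 km north

Circle about each station: (x + 14.0)² + (y − 51.0)² = 53.92²; (x − 40.7)² + (y + 51.1)² = 165.88²; (x − 108.9)² + (y − 94.7)² = 167.26².
Subtracting the Receiver 1 equation from the Receiver 2 and Receiver 3 equations removes the quadratic terms:
109.4 x − 204.2 y = -23138.11
245.8 x + 87.4 y = -7038.24
Solving the 2×2 system: x ≈ -57.9, y ≈ 82.3 km.
Check against Receiver 1 (with the unrounded x, y): √((x + 14.0)²+(y − 51.0)²) = 53.91 ≈ 53.92 km. ✓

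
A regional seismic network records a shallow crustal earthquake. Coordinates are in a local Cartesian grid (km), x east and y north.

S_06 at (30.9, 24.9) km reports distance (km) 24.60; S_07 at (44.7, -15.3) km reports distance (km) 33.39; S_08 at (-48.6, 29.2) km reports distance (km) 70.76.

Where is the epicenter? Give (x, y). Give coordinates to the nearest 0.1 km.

(17.6, 4.2)

Circle about each station: (x − 30.9)² + (y − 24.9)² = 24.60²; (x − 44.7)² + (y + 15.3)² = 33.39²; (x + 48.6)² + (y − 29.2)² = 70.76².
Subtracting the S_06 equation from the S_07 and S_08 equations removes the quadratic terms:
27.6 x − 80.4 y = 147.63
-159.0 x + 8.6 y = -2762.04
Solving the 2×2 system: x ≈ 17.6, y ≈ 4.2 km.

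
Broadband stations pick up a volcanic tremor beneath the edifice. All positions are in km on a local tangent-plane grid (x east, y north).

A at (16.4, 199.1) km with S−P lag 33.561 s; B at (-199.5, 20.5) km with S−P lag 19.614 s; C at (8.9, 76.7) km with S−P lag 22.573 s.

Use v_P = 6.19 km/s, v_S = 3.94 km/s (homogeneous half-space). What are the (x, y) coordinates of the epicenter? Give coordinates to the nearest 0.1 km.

Distance from S−P lag: d = Δt · v_P v_S / (v_P − v_S) = Δt · (6.19·3.94)/(6.19−3.94) ≈ 10.8394·Δt.
So d_A = 363.78, d_B = 212.60, d_C = 244.68 km.
Circle about each station: (x − 16.4)² + (y − 199.1)² = 363.78²; (x + 199.5)² + (y − 20.5)² = 212.60²; (x − 8.9)² + (y − 76.7)² = 244.68².
Subtracting the A equation from the B and C equations removes the quadratic terms:
-431.8 x − 357.2 y = 87447.86
-15.0 x − 244.8 y = 38519.92
Solving the 2×2 system: x ≈ -76.2, y ≈ -152.7 km.
Check against A (with the unrounded x, y): √((x − 16.4)²+(y − 199.1)²) = 363.77 ≈ 363.78 km. ✓

(-76.2, -152.7)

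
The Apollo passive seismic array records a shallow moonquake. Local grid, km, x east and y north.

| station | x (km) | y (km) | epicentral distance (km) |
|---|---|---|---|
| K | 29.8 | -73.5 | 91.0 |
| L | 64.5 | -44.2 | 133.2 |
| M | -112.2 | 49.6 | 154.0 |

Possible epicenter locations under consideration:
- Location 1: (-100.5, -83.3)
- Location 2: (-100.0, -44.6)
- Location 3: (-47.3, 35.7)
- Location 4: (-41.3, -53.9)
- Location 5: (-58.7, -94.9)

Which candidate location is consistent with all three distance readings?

For each candidate, compare |candidate − station| to the reported distance:
Location 1: residuals K 39.7, L 36.4, M 20.6 → max 39.7 km
Location 2: residuals K 42.0, L 31.3, M 59.0 → max 59.0 km
Location 3: residuals K 42.7, L 4.2, M 87.6 → max 87.6 km
Location 4: residuals K 17.2, L 27.0, M 28.5 → max 28.5 km
Location 5: residuals K 0.1, L 0.0, M 0.1 → max 0.1 km
Only Location 5 has all residuals ≈ 0.

Location 5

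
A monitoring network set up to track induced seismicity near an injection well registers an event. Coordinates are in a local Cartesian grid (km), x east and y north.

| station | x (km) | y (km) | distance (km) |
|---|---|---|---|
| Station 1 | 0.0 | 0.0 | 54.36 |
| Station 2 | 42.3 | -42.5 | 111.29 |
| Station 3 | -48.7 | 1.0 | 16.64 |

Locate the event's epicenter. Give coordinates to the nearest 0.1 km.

Circle about each station: x² + y² = 54.36²; (x − 42.3)² + (y + 42.5)² = 111.29²; (x + 48.7)² + (y − 1.0)² = 16.64².
Subtracting the Station 1 equation from the Station 2 and Station 3 equations removes the quadratic terms:
84.6 x − 85.0 y = -5834.91
-97.4 x + 2.0 y = 5050.81
Solving the 2×2 system: x ≈ -51.5, y ≈ 17.4 km.
Check against Station 1 (with the unrounded x, y): √(x²+y²) = 54.36 ≈ 54.36 km. ✓

-51.5 km east, 17.4 km north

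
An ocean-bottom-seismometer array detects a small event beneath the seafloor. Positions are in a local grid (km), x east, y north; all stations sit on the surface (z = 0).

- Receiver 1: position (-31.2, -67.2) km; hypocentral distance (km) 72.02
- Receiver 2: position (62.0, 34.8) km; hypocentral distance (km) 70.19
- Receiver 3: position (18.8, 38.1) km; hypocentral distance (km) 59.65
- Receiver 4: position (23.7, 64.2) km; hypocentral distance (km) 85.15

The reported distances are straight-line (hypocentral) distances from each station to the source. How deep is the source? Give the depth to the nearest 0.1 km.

15.8 km

Each station gives a sphere (x−x_i)² + (y−y_i)² + z² = d_i² (stations at z=0).
Subtracting the Receiver 1 sphere from Receiver 2 and Receiver 3: z² cancels, leaving linear equations in x and y:
186.4 x + 204.0 y = -174.00
100.0 x + 210.6 y = -2055.47
Solving: x ≈ 20.295, y ≈ -19.397 km (keep extra digits for the depth step; rounded: 20.3, -19.4).
Then from the Receiver 1 sphere: z² = 72.02² − (x + 31.2)² − (y + 67.2)² with x = 20.295, y = -19.397, so z ≈ 15.812 ≈ 15.8 km.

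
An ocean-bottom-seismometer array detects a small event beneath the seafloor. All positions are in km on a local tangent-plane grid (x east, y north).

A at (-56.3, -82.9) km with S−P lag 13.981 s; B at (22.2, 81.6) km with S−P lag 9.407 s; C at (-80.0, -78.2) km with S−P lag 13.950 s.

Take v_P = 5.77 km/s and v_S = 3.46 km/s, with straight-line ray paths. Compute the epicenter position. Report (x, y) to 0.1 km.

Distance from S−P lag: d = Δt · v_P v_S / (v_P − v_S) = Δt · (5.77·3.46)/(5.77−3.46) ≈ 8.6425·Δt.
So d_A = 120.83, d_B = 81.30, d_C = 120.56 km.
Circle about each station: (x + 56.3)² + (y + 82.9)² = 120.83²; (x − 22.2)² + (y − 81.6)² = 81.30²; (x + 80.0)² + (y + 78.2)² = 120.56².
Subtracting the A equation from the B and C equations removes the quadratic terms:
157.0 x + 329.0 y = 5099.50
-47.4 x + 9.4 y = 2538.32
Solving the 2×2 system: x ≈ -46.1, y ≈ 37.5 km.

(-46.1, 37.5)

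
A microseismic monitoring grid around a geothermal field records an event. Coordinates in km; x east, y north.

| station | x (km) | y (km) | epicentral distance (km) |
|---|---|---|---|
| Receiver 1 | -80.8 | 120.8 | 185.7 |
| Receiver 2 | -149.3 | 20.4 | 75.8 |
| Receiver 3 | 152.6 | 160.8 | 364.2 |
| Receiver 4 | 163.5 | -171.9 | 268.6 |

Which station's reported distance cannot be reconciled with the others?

Solve using three stations at a time. Using Receiver 1, Receiver 2, Receiver 3 (subtract circle equations pairwise → linear system) gives (x, y) ≈ (-140.8, -54.9).
Distances from that point to each station vs reported:
  Receiver 1: calculated 185.7 vs reported 185.7 → residual 0.0 km
  Receiver 2: calculated 75.8 vs reported 75.8 → residual 0.0 km
  Receiver 3: calculated 364.2 vs reported 364.2 → residual 0.0 km
  Receiver 4: calculated 326.0 vs reported 268.6 → residual 57.4 km
Receiver 1, Receiver 2, Receiver 3 are mutually consistent (residuals ≈ 0); Receiver 4 is off by 57.4 km.

Receiver 4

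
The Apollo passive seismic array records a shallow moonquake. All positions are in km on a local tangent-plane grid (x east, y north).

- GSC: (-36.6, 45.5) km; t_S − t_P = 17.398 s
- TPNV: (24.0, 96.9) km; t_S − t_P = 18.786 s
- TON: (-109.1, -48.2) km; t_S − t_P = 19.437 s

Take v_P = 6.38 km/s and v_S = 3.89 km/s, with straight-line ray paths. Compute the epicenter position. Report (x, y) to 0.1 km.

Distance from S−P lag: d = Δt · v_P v_S / (v_P − v_S) = Δt · (6.38·3.89)/(6.38−3.89) ≈ 9.9671·Δt.
So d_GSC = 173.41, d_TPNV = 187.24, d_TON = 193.73 km.
Circle about each station: (x + 36.6)² + (y − 45.5)² = 173.41²; (x − 24.0)² + (y − 96.9)² = 187.24²; (x + 109.1)² + (y + 48.2)² = 193.73².
Subtracting pairs of circle equations eliminates x²+y² and gives linear equations (the radical axes):
121.2 x + 102.8 y = 1568.01
-145.0 x − 187.4 y = 3355.96
Solving the 2×2 system: x ≈ 81.8, y ≈ -81.2 km.

81.8 km east, -81.2 km north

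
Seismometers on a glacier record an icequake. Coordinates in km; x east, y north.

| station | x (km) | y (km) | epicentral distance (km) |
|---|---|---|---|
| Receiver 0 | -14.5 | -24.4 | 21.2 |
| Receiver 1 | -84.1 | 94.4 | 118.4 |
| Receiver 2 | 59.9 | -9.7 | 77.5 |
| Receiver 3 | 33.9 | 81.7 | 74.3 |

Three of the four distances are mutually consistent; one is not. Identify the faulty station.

Receiver 3

Solve using three stations at a time. Using Receiver 0, Receiver 1, Receiver 2 (subtract circle equations pairwise → linear system) gives (x, y) ≈ (-17.3, -3.4).
Distances from that point to each station vs reported:
  Receiver 0: calculated 21.2 vs reported 21.2 → residual 0.0 km
  Receiver 1: calculated 118.4 vs reported 118.4 → residual 0.0 km
  Receiver 2: calculated 77.5 vs reported 77.5 → residual 0.0 km
  Receiver 3: calculated 99.3 vs reported 74.3 → residual 25.0 km
Receiver 0, Receiver 1, Receiver 2 are mutually consistent (residuals ≈ 0); Receiver 3 is off by 25.0 km.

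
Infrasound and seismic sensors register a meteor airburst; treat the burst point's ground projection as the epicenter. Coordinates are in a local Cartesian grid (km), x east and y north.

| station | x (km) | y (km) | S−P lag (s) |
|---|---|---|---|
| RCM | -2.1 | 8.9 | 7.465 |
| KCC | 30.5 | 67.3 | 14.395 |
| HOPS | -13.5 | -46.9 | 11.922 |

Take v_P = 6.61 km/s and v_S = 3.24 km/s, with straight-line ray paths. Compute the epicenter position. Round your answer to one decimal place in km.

Distance from S−P lag: d = Δt · v_P v_S / (v_P − v_S) = Δt · (6.61·3.24)/(6.61−3.24) ≈ 6.3550·Δt.
So d_RCM = 47.44, d_KCC = 91.48, d_HOPS = 75.76 km.
Circle about each station: (x + 2.1)² + (y − 8.9)² = 47.44²; (x − 30.5)² + (y − 67.3)² = 91.48²; (x + 13.5)² + (y + 46.9)² = 75.76².
Subtracting pairs of circle equations eliminates x²+y² and gives linear equations (the radical axes):
65.2 x + 116.8 y = -742.12
-22.8 x − 111.6 y = -1190.78
Solving the 2×2 system: x ≈ -48.1, y ≈ 20.5 km.
Check against RCM (with the unrounded x, y): √((x + 2.1)²+(y − 8.9)²) = 47.44 ≈ 47.44 km. ✓

x ≈ -48.1 km, y ≈ 20.5 km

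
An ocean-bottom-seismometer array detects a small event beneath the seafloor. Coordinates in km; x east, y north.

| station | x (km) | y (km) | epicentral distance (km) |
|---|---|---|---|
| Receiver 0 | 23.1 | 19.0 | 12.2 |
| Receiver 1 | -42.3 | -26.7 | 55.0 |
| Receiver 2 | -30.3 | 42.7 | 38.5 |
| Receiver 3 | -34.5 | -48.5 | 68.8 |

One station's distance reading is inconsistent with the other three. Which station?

Receiver 0

Solve using three stations at a time. Using Receiver 1, Receiver 2, Receiver 3 (subtract circle equations pairwise → linear system) gives (x, y) ≈ (-4.7, 13.6).
Distances from that point to each station vs reported:
  Receiver 0: calculated 28.3 vs reported 12.2 → residual 16.1 km
  Receiver 1: calculated 55.2 vs reported 55.0 → residual 0.2 km
  Receiver 2: calculated 38.7 vs reported 38.5 → residual 0.2 km
  Receiver 3: calculated 68.9 vs reported 68.8 → residual 0.1 km
Receiver 1, Receiver 2, Receiver 3 are mutually consistent (residuals ≈ 0); Receiver 0 is off by 16.1 km.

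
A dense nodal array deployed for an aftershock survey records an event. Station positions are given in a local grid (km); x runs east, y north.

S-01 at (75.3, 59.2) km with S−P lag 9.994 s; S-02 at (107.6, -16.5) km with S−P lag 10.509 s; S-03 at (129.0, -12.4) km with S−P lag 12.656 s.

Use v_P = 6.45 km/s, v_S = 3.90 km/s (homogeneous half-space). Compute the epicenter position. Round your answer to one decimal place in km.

Distance from S−P lag: d = Δt · v_P v_S / (v_P − v_S) = Δt · (6.45·3.90)/(6.45−3.90) ≈ 9.8647·Δt.
So d_S-01 = 98.59, d_S-02 = 103.67, d_S-03 = 124.85 km.
Circle about each station: (x − 75.3)² + (y − 59.2)² = 98.59²; (x − 107.6)² + (y + 16.5)² = 103.67²; (x − 129.0)² + (y + 12.4)² = 124.85².
Subtracting the S-01 equation from the S-02 and S-03 equations removes the quadratic terms:
64.6 x − 151.4 y = 1647.80
107.4 x − 143.2 y = 1752.50
Solving the 2×2 system: x ≈ 4.2, y ≈ -9.1 km.

(4.2, -9.1)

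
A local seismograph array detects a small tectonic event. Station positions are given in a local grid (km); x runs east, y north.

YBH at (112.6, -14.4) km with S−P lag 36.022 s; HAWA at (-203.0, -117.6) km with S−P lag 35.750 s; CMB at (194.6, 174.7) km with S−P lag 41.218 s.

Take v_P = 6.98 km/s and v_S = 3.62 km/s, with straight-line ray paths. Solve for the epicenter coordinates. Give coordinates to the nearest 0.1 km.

x ≈ -112.9 km, y ≈ 135.7 km

Distance from S−P lag: d = Δt · v_P v_S / (v_P − v_S) = Δt · (6.98·3.62)/(6.98−3.62) ≈ 7.5201·Δt.
So d_YBH = 270.89, d_HAWA = 268.84, d_CMB = 309.96 km.
Circle about each station: (x − 112.6)² + (y + 14.4)² = 270.89²; (x + 203.0)² + (y + 117.6)² = 268.84²; (x − 194.6)² + (y − 174.7)² = 309.96².
Subtracting pairs of circle equations eliminates x²+y² and gives linear equations (the radical axes):
-631.2 x − 206.4 y = 43259.09
164.0 x + 378.2 y = 32809.32
Solving the 2×2 system: x ≈ -112.9, y ≈ 135.7 km.
Check against YBH (with the unrounded x, y): √((x − 112.6)²+(y + 14.4)²) = 270.91 ≈ 270.89 km. ✓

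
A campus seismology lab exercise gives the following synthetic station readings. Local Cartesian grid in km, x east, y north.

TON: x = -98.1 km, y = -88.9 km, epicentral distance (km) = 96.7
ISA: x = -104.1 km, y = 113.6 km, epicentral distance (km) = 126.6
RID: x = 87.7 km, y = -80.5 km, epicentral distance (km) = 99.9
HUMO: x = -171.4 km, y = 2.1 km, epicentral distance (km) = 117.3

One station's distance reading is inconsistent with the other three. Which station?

Solve using three stations at a time. Using TON, ISA, HUMO (subtract circle equations pairwise → linear system) gives (x, y) ≈ (-54.2, -2.7).
Distances from that point to each station vs reported:
  TON: calculated 96.7 vs reported 96.7 → residual 0.0 km
  ISA: calculated 126.6 vs reported 126.6 → residual 0.0 km
  RID: calculated 161.8 vs reported 99.9 → residual 61.9 km
  HUMO: calculated 117.3 vs reported 117.3 → residual 0.0 km
TON, ISA, HUMO are mutually consistent (residuals ≈ 0); RID is off by 61.9 km.

RID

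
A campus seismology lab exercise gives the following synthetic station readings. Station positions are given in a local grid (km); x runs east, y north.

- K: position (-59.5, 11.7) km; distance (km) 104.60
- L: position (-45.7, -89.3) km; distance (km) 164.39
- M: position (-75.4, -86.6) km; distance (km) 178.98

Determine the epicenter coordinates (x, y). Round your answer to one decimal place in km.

Circle about each station: (x + 59.5)² + (y − 11.7)² = 104.60²; (x + 45.7)² + (y + 89.3)² = 164.39²; (x + 75.4)² + (y + 86.6)² = 178.98².
Subtracting the K equation from the L and M equations removes the quadratic terms:
27.6 x − 202.0 y = -9697.07
-31.8 x − 196.6 y = -11585.10
Solving the 2×2 system: x ≈ 36.6, y ≈ 53.0 km.

36.6 km east, 53.0 km north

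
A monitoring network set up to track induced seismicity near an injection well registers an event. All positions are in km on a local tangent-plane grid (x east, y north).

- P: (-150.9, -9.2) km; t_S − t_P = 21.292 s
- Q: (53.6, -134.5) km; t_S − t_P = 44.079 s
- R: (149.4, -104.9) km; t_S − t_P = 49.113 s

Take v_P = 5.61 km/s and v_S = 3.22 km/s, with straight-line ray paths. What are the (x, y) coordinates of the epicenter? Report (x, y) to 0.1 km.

-121.4 km east, 149.0 km north

Distance from S−P lag: d = Δt · v_P v_S / (v_P − v_S) = Δt · (5.61·3.22)/(5.61−3.22) ≈ 7.5582·Δt.
So d_P = 160.93, d_Q = 333.16, d_R = 371.21 km.
Circle about each station: (x + 150.9)² + (y + 9.2)² = 160.93²; (x − 53.6)² + (y + 134.5)² = 333.16²; (x − 149.4)² + (y + 104.9)² = 371.21².
Subtracting pairs of circle equations eliminates x²+y² and gives linear equations (the radical axes):
409.0 x − 250.6 y = -86989.36
600.6 x − 191.4 y = -101429.48
Solving the 2×2 system: x ≈ -121.4, y ≈ 149.0 km.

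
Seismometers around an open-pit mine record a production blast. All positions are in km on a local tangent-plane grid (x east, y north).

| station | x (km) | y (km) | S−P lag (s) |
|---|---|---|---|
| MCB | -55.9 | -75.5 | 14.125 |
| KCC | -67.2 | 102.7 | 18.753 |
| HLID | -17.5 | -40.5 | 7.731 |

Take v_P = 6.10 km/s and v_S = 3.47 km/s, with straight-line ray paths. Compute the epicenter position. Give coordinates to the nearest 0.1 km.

x ≈ 35.5 km, y ≈ -7.9 km

Distance from S−P lag: d = Δt · v_P v_S / (v_P − v_S) = Δt · (6.10·3.47)/(6.10−3.47) ≈ 8.0483·Δt.
So d_MCB = 113.68, d_KCC = 150.93, d_HLID = 62.22 km.
Circle about each station: (x + 55.9)² + (y + 75.5)² = 113.68²; (x + 67.2)² + (y − 102.7)² = 150.93²; (x + 17.5)² + (y + 40.5)² = 62.22².
Subtracting pairs of circle equations eliminates x²+y² and gives linear equations (the radical axes):
-22.6 x + 356.4 y = -3618.65
76.8 x + 70.0 y = 2173.25
Solving the 2×2 system: x ≈ 35.5, y ≈ -7.9 km.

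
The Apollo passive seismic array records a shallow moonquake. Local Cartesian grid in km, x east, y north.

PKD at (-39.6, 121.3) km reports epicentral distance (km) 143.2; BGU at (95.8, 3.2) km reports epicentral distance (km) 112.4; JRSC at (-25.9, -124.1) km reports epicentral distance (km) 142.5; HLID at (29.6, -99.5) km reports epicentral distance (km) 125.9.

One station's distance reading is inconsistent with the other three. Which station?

Solve using three stations at a time. Using BGU, JRSC, HLID (subtract circle equations pairwise → linear system) gives (x, y) ≈ (-15.5, 17.9).
Distances from that point to each station vs reported:
  PKD: calculated 106.1 vs reported 143.2 → residual 37.1 km
  BGU: calculated 112.3 vs reported 112.4 → residual 0.1 km
  JRSC: calculated 142.4 vs reported 142.5 → residual 0.1 km
  HLID: calculated 125.8 vs reported 125.9 → residual 0.1 km
BGU, JRSC, HLID are mutually consistent (residuals ≈ 0); PKD is off by 37.1 km.

PKD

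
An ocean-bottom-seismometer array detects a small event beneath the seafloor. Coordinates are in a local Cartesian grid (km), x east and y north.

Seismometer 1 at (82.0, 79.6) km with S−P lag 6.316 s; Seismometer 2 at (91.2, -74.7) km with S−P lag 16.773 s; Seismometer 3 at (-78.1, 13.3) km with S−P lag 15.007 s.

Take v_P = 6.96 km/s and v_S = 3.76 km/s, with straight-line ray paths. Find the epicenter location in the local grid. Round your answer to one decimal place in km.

Distance from S−P lag: d = Δt · v_P v_S / (v_P − v_S) = Δt · (6.96·3.76)/(6.96−3.76) ≈ 8.1780·Δt.
So d_Seismometer 1 = 51.65, d_Seismometer 2 = 137.17, d_Seismometer 3 = 122.73 km.
Circle about each station: (x − 82.0)² + (y − 79.6)² = 51.65²; (x − 91.2)² + (y + 74.7)² = 137.17²; (x + 78.1)² + (y − 13.3)² = 122.73².
Subtracting pairs of circle equations eliminates x²+y² and gives linear equations (the radical axes):
18.4 x − 308.6 y = -15310.52
-320.2 x − 132.6 y = -19178.59
Solving the 2×2 system: x ≈ 38.4, y ≈ 51.9 km.

38.4 km east, 51.9 km north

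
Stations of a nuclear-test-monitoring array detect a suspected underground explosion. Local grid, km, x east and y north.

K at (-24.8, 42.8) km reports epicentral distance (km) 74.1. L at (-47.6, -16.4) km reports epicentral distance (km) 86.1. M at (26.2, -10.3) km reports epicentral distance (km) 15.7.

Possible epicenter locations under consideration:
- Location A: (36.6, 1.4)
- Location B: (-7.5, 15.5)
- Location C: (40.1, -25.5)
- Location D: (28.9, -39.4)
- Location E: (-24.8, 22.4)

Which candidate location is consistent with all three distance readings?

For each candidate, compare |candidate − station| to the reported distance:
Location A: residuals K 0.0, L 0.0, M 0.0 → max 0.0 km
Location B: residuals K 41.8, L 34.9, M 26.7 → max 41.8 km
Location C: residuals K 20.1, L 2.1, M 4.9 → max 20.1 km
Location D: residuals K 24.1, L 6.2, M 13.5 → max 24.1 km
Location E: residuals K 53.7, L 41.1, M 44.9 → max 53.7 km
Only Location A has all residuals ≈ 0.

Location A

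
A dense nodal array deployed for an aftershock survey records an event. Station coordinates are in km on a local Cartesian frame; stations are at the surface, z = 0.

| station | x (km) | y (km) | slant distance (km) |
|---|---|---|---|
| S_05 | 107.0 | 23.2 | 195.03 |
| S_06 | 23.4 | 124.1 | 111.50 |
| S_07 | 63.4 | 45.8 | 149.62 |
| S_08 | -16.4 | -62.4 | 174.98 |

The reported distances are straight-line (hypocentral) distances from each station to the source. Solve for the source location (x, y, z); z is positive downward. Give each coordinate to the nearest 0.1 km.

(-63.5, 93.9, 63.0)

Each station gives a sphere (x−x_i)² + (y−y_i)² + z² = d_i² (stations at z=0).
Subtracting the S_05 sphere from S_06 and S_07: z² cancels, leaving linear equations in x and y:
-167.2 x + 201.8 y = 29565.58
-87.2 x + 45.2 y = 9780.52
Solving: x ≈ -63.484, y ≈ 93.910 km (keep extra digits for the depth step; rounded: -63.5, 93.9).
Then from the S_05 sphere: z² = 195.03² − (x − 107.0)² − (y − 23.2)² with x = -63.484, y = 93.910, so z ≈ 63.024 ≈ 63.0 km.
Check against S_08 (with the unrounded solution): distance 174.99 ≈ 174.98 km. ✓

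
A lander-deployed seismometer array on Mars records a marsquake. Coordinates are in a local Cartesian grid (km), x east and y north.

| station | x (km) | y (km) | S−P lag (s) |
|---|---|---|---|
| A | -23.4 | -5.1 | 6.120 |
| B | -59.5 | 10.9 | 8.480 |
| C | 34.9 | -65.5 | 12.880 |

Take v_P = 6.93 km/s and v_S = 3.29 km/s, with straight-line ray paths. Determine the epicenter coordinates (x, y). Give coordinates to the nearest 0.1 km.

Distance from S−P lag: d = Δt · v_P v_S / (v_P − v_S) = Δt · (6.93·3.29)/(6.93−3.29) ≈ 6.2637·Δt.
So d_A = 38.33, d_B = 53.12, d_C = 80.68 km.
Circle about each station: (x + 23.4)² + (y + 5.1)² = 38.33²; (x + 59.5)² + (y − 10.9)² = 53.12²; (x − 34.9)² + (y + 65.5)² = 80.68².
Subtracting pairs of circle equations eliminates x²+y² and gives linear equations (the radical axes):
-72.2 x + 32.0 y = 1732.94
116.6 x − 120.8 y = -105.38
Solving the 2×2 system: x ≈ -41.3, y ≈ -39.0 km.
Check against A (with the unrounded x, y): √((x + 23.4)²+(y + 5.1)²) = 38.29 ≈ 38.33 km. ✓

x ≈ -41.3 km, y ≈ -39.0 km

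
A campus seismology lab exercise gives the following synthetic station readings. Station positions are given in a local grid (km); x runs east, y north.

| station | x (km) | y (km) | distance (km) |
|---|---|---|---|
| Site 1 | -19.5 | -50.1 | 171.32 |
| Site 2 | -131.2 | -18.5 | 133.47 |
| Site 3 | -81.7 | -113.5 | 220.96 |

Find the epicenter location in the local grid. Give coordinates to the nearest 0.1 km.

Circle about each station: (x + 19.5)² + (y + 50.1)² = 171.32²; (x + 131.2)² + (y + 18.5)² = 133.47²; (x + 81.7)² + (y + 113.5)² = 220.96².
Subtracting the Site 1 equation from the Site 2 and Site 3 equations removes the quadratic terms:
-223.4 x + 63.2 y = 26201.73
-124.4 x − 126.8 y = -2805.90
Solving the 2×2 system: x ≈ -86.9, y ≈ 107.4 km.

x ≈ -86.9 km, y ≈ 107.4 km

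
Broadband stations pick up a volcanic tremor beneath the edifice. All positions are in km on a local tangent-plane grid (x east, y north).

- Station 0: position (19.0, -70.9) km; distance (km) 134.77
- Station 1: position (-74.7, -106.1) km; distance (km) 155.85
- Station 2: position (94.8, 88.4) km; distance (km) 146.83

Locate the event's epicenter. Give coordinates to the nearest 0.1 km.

Circle about each station: (x − 19.0)² + (y + 70.9)² = 134.77²; (x + 74.7)² + (y + 106.1)² = 155.85²; (x − 94.8)² + (y − 88.4)² = 146.83².
Subtracting pairs of circle equations eliminates x²+y² and gives linear equations (the radical axes):
-187.4 x − 70.4 y = 5323.22
151.6 x + 318.6 y = 8017.69
Solving the 2×2 system: x ≈ -46.1, y ≈ 47.1 km.
Check against Station 0 (with the unrounded x, y): √((x − 19.0)²+(y + 70.9)²) = 134.77 ≈ 134.77 km. ✓

(-46.1, 47.1)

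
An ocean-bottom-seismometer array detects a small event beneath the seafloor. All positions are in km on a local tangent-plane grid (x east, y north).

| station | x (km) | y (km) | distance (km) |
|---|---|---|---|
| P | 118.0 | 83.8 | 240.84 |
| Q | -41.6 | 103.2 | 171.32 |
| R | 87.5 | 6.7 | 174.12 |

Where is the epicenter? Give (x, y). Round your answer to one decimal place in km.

Circle about each station: (x − 118.0)² + (y − 83.8)² = 240.84²; (x + 41.6)² + (y − 103.2)² = 171.32²; (x − 87.5)² + (y − 6.7)² = 174.12².
Subtracting the P equation from the Q and R equations removes the quadratic terms:
-319.2 x + 38.8 y = 20087.72
-61.0 x − 154.2 y = 14440.83
Solving the 2×2 system: x ≈ -70.9, y ≈ -65.6 km.

x ≈ -70.9 km, y ≈ -65.6 km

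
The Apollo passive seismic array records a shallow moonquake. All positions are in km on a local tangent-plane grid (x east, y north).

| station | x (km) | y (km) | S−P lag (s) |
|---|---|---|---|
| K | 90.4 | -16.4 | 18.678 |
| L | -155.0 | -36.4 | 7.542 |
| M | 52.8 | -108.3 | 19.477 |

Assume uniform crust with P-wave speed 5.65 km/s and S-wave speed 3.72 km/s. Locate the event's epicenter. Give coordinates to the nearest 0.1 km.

(-107.5, 30.6)

Distance from S−P lag: d = Δt · v_P v_S / (v_P − v_S) = Δt · (5.65·3.72)/(5.65−3.72) ≈ 10.8902·Δt.
So d_K = 203.41, d_L = 82.13, d_M = 212.11 km.
Circle about each station: (x − 90.4)² + (y + 16.4)² = 203.41²; (x + 155.0)² + (y + 36.4)² = 82.13²; (x − 52.8)² + (y + 108.3)² = 212.11².
Subtracting pairs of circle equations eliminates x²+y² and gives linear equations (the radical axes):
-490.8 x − 40.0 y = 51539.13
-75.2 x − 183.8 y = 2460.59
Solving the 2×2 system: x ≈ -107.5, y ≈ 30.6 km.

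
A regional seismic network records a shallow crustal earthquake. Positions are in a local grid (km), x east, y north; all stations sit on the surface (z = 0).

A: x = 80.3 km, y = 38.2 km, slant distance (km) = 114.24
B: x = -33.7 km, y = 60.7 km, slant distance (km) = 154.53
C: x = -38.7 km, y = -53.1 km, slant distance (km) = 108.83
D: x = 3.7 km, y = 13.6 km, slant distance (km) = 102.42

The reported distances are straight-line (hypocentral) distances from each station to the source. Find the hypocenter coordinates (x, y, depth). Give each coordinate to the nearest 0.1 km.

Each station gives a sphere (x−x_i)² + (y−y_i)² + z² = d_i² (stations at z=0).
Subtracting the A sphere from B and C: z² cancels, leaving linear equations in x and y:
-228.0 x + 45.0 y = -13915.89
-238.0 x − 182.6 y = -2383.22
Solving: x ≈ 50.595, y ≈ -52.894 km (keep extra digits for the depth step; rounded: 50.6, -52.9).
Then from the A sphere: z² = 114.24² − (x − 80.3)² − (y − 38.2)² with x = 50.595, y = -52.894, so z ≈ 62.212 ≈ 62.2 km.

x ≈ 50.6 km, y ≈ -52.9 km, depth ≈ 62.2 km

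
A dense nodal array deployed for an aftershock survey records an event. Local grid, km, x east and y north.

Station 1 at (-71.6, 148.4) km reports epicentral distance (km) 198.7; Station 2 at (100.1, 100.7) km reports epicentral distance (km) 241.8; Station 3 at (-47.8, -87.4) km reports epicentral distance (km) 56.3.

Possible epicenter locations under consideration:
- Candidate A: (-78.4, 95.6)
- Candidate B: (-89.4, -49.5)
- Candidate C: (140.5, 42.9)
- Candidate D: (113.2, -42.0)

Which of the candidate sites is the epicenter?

Candidate B

For each candidate, compare |candidate − station| to the reported distance:
Candidate A: residuals Station 1 145.5, Station 2 63.2, Station 3 129.2 → max 145.5 km
Candidate B: residuals Station 1 0.0, Station 2 0.0, Station 3 0.0 → max 0.0 km
Candidate C: residuals Station 1 38.2, Station 2 171.3, Station 3 172.7 → max 172.7 km
Candidate D: residuals Station 1 66.6, Station 2 98.5, Station 3 111.0 → max 111.0 km
Only Candidate B has all residuals ≈ 0.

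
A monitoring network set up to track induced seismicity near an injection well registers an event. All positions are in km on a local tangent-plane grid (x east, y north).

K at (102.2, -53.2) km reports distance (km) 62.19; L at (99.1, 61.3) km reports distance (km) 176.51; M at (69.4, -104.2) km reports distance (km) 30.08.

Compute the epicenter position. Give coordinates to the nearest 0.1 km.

Circle about each station: (x − 102.2)² + (y + 53.2)² = 62.19²; (x − 99.1)² + (y − 61.3)² = 176.51²; (x − 69.4)² + (y + 104.2)² = 30.08².
Subtracting pairs of circle equations eliminates x²+y² and gives linear equations (the radical axes):
-6.2 x + 229.0 y = -26984.76
-65.6 x − 102.0 y = 5361.71
Solving the 2×2 system: x ≈ 97.4, y ≈ -115.2 km.

97.4 km east, -115.2 km north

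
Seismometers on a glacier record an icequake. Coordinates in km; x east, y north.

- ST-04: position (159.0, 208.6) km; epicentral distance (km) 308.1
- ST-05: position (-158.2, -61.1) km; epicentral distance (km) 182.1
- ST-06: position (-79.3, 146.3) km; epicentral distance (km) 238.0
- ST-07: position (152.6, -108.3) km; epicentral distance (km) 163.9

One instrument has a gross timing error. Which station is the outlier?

Solve using three stations at a time. Using ST-04, ST-05, ST-06 (subtract circle equations pairwise → linear system) gives (x, y) ≈ (23.8, -68.2).
Distances from that point to each station vs reported:
  ST-04: calculated 308.1 vs reported 308.1 → residual 0.0 km
  ST-05: calculated 182.1 vs reported 182.1 → residual 0.0 km
  ST-06: calculated 238.0 vs reported 238.0 → residual 0.0 km
  ST-07: calculated 134.9 vs reported 163.9 → residual 29.0 km
ST-04, ST-05, ST-06 are mutually consistent (residuals ≈ 0); ST-07 is off by 29.0 km.

ST-07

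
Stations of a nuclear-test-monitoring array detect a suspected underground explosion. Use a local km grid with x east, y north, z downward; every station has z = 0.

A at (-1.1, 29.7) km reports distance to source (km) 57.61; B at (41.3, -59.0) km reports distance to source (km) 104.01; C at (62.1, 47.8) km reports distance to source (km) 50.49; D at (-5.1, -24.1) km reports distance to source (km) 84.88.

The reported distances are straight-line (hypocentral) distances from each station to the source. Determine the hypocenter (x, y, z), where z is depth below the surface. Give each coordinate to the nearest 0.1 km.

Each station gives a sphere (x−x_i)² + (y−y_i)² + z² = d_i² (stations at z=0).
Subtracting the A sphere from B and C: z² cancels, leaving linear equations in x and y:
84.8 x − 177.4 y = -3195.78
126.4 x + 36.2 y = 6027.62
Solving: x ≈ 37.407, y ≈ 35.896 km (keep extra digits for the depth step; rounded: 37.4, 35.9).
Then from the A sphere: z² = 57.61² − (x + 1.1)² − (y − 29.7)² with x = 37.407, y = 35.896, so z ≈ 42.400 ≈ 42.4 km.
Check against D (with the unrounded solution): distance 84.88 ≈ 84.88 km. ✓

(37.4, 35.9, 42.4)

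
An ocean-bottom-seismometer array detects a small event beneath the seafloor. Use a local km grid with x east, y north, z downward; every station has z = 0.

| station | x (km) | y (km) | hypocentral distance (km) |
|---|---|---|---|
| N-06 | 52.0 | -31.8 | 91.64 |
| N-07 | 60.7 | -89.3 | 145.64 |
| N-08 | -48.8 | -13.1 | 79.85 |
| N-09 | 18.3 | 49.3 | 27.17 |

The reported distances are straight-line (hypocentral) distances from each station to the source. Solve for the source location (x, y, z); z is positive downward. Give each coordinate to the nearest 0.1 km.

Each station gives a sphere (x−x_i)² + (y−y_i)² + z² = d_i² (stations at z=0).
Subtracting the N-06 sphere from N-07 and N-08: z² cancels, leaving linear equations in x and y:
17.4 x − 115.0 y = -4869.38
-201.6 x + 37.4 y = 859.68
Solving: x ≈ 3.695, y ≈ 42.901 km (keep extra digits for the depth step; rounded: 3.7, 42.9).
Then from the N-06 sphere: z² = 91.64² − (x − 52.0)² − (y + 31.8)² with x = 3.695, y = 42.901, so z ≈ 22.006 ≈ 22.0 km.

(3.7, 42.9, 22.0)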